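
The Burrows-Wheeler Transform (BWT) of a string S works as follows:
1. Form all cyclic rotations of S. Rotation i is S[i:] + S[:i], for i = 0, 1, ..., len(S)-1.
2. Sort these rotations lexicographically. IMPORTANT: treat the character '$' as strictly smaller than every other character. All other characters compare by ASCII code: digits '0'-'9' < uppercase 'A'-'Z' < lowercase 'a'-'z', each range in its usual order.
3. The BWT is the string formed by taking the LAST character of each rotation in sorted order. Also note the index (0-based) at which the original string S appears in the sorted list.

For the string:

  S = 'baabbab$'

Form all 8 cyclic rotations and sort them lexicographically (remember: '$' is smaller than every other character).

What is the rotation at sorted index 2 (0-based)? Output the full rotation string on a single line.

All 8 rotations (rotation i = S[i:]+S[:i]):
  rot[0] = baabbab$
  rot[1] = aabbab$b
  rot[2] = abbab$ba
  rot[3] = bbab$baa
  rot[4] = bab$baab
  rot[5] = ab$baabb
  rot[6] = b$baabba
  rot[7] = $baabbab
Sorted (with $ < everything):
  sorted[0] = $baabbab
  sorted[1] = aabbab$b
  sorted[2] = ab$baabb
  sorted[3] = abbab$ba
  sorted[4] = b$baabba
  sorted[5] = baabbab$
  sorted[6] = bab$baab
  sorted[7] = bbab$baa
sorted[2] = ab$baabb

Answer: ab$baabb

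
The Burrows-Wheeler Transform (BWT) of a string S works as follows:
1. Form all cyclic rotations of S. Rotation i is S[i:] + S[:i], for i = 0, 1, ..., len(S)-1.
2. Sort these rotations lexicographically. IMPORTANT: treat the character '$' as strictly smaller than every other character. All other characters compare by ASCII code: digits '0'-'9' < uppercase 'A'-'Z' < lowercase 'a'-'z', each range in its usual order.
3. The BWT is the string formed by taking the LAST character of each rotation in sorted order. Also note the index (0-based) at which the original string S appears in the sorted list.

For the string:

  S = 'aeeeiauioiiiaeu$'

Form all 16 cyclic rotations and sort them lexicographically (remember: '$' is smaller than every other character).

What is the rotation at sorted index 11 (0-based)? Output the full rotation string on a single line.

Answer: iiiaeu$aeeeiauio

Derivation:
All 16 rotations (rotation i = S[i:]+S[:i]):
  rot[0] = aeeeiauioiiiaeu$
  rot[1] = eeeiauioiiiaeu$a
  rot[2] = eeiauioiiiaeu$ae
  rot[3] = eiauioiiiaeu$aee
  rot[4] = iauioiiiaeu$aeee
  rot[5] = auioiiiaeu$aeeei
  rot[6] = uioiiiaeu$aeeeia
  rot[7] = ioiiiaeu$aeeeiau
  rot[8] = oiiiaeu$aeeeiaui
  rot[9] = iiiaeu$aeeeiauio
  rot[10] = iiaeu$aeeeiauioi
  rot[11] = iaeu$aeeeiauioii
  rot[12] = aeu$aeeeiauioiii
  rot[13] = eu$aeeeiauioiiia
  rot[14] = u$aeeeiauioiiiae
  rot[15] = $aeeeiauioiiiaeu
Sorted (with $ < everything):
  sorted[0] = $aeeeiauioiiiaeu
  sorted[1] = aeeeiauioiiiaeu$
  sorted[2] = aeu$aeeeiauioiii
  sorted[3] = auioiiiaeu$aeeei
  sorted[4] = eeeiauioiiiaeu$a
  sorted[5] = eeiauioiiiaeu$ae
  sorted[6] = eiauioiiiaeu$aee
  sorted[7] = eu$aeeeiauioiiia
  sorted[8] = iaeu$aeeeiauioii
  sorted[9] = iauioiiiaeu$aeee
  sorted[10] = iiaeu$aeeeiauioi
  sorted[11] = iiiaeu$aeeeiauio
  sorted[12] = ioiiiaeu$aeeeiau
  sorted[13] = oiiiaeu$aeeeiaui
  sorted[14] = u$aeeeiauioiiiae
  sorted[15] = uioiiiaeu$aeeeia
sorted[11] = iiiaeu$aeeeiauio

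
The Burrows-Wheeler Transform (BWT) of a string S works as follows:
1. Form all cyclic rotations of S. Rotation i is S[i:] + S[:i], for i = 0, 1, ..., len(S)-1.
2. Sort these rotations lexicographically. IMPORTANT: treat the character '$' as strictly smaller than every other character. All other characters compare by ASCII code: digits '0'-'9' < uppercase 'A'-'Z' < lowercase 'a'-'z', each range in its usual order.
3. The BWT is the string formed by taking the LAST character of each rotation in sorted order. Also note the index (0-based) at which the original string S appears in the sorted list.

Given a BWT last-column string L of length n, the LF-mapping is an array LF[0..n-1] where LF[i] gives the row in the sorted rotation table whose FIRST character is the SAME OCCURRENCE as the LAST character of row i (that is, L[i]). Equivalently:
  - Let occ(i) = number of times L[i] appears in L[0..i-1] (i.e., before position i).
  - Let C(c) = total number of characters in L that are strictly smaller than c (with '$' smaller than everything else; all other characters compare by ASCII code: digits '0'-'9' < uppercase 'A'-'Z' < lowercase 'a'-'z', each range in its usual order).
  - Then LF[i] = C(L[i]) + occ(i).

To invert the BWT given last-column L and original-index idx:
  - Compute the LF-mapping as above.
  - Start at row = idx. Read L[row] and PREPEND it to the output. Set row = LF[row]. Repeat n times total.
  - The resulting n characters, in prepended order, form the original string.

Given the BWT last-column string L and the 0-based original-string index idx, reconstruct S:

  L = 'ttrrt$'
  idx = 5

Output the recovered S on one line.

Answer: ttrrt$

Derivation:
LF mapping: 3 4 1 2 5 0
Walk LF starting at row 5, prepending L[row]:
  step 1: row=5, L[5]='$', prepend. Next row=LF[5]=0
  step 2: row=0, L[0]='t', prepend. Next row=LF[0]=3
  step 3: row=3, L[3]='r', prepend. Next row=LF[3]=2
  step 4: row=2, L[2]='r', prepend. Next row=LF[2]=1
  step 5: row=1, L[1]='t', prepend. Next row=LF[1]=4
  step 6: row=4, L[4]='t', prepend. Next row=LF[4]=5
Reversed output: ttrrt$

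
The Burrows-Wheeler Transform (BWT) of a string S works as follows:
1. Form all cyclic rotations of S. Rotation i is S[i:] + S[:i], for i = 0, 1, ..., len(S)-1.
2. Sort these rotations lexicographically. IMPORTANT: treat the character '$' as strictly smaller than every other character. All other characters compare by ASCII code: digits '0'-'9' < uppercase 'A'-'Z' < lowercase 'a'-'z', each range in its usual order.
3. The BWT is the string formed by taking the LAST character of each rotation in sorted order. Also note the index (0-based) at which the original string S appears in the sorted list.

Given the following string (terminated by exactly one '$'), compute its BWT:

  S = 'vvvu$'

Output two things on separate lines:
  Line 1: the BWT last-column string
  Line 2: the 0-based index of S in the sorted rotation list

Answer: uvvv$
4

Derivation:
All 5 rotations (rotation i = S[i:]+S[:i]):
  rot[0] = vvvu$
  rot[1] = vvu$v
  rot[2] = vu$vv
  rot[3] = u$vvv
  rot[4] = $vvvu
Sorted (with $ < everything):
  sorted[0] = $vvvu  (last char: 'u')
  sorted[1] = u$vvv  (last char: 'v')
  sorted[2] = vu$vv  (last char: 'v')
  sorted[3] = vvu$v  (last char: 'v')
  sorted[4] = vvvu$  (last char: '$')
Last column: uvvv$
Original string S is at sorted index 4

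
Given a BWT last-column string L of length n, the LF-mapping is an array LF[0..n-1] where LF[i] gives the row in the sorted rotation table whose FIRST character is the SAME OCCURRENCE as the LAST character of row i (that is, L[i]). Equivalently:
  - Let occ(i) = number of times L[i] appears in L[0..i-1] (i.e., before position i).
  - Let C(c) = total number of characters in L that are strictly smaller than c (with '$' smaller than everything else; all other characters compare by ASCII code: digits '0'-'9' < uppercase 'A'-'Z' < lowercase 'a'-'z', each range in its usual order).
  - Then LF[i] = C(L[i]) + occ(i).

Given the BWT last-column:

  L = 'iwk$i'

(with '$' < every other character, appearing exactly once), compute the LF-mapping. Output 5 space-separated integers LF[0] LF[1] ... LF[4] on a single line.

Answer: 1 4 3 0 2

Derivation:
Char counts: '$':1, 'i':2, 'k':1, 'w':1
C (first-col start): C('$')=0, C('i')=1, C('k')=3, C('w')=4
L[0]='i': occ=0, LF[0]=C('i')+0=1+0=1
L[1]='w': occ=0, LF[1]=C('w')+0=4+0=4
L[2]='k': occ=0, LF[2]=C('k')+0=3+0=3
L[3]='$': occ=0, LF[3]=C('$')+0=0+0=0
L[4]='i': occ=1, LF[4]=C('i')+1=1+1=2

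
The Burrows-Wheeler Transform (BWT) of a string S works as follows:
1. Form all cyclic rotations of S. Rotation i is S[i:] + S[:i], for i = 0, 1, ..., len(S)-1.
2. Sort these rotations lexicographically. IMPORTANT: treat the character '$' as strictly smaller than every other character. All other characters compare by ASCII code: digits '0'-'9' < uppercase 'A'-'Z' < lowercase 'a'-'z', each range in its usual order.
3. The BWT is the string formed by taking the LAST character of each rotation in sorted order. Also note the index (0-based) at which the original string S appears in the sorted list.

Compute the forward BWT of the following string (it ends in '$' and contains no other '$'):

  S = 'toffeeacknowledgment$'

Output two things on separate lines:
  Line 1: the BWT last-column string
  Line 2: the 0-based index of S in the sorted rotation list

Answer: teaeelfmfodcwgketnn$o
19

Derivation:
All 21 rotations (rotation i = S[i:]+S[:i]):
  rot[0] = toffeeacknowledgment$
  rot[1] = offeeacknowledgment$t
  rot[2] = ffeeacknowledgment$to
  rot[3] = feeacknowledgment$tof
  rot[4] = eeacknowledgment$toff
  rot[5] = eacknowledgment$toffe
  rot[6] = acknowledgment$toffee
  rot[7] = cknowledgment$toffeea
  rot[8] = knowledgment$toffeeac
  rot[9] = nowledgment$toffeeack
  rot[10] = owledgment$toffeeackn
  rot[11] = wledgment$toffeeackno
  rot[12] = ledgment$toffeeacknow
  rot[13] = edgment$toffeeacknowl
  rot[14] = dgment$toffeeacknowle
  rot[15] = gment$toffeeacknowled
  rot[16] = ment$toffeeacknowledg
  rot[17] = ent$toffeeacknowledgm
  rot[18] = nt$toffeeacknowledgme
  rot[19] = t$toffeeacknowledgmen
  rot[20] = $toffeeacknowledgment
Sorted (with $ < everything):
  sorted[0] = $toffeeacknowledgment  (last char: 't')
  sorted[1] = acknowledgment$toffee  (last char: 'e')
  sorted[2] = cknowledgment$toffeea  (last char: 'a')
  sorted[3] = dgment$toffeeacknowle  (last char: 'e')
  sorted[4] = eacknowledgment$toffe  (last char: 'e')
  sorted[5] = edgment$toffeeacknowl  (last char: 'l')
  sorted[6] = eeacknowledgment$toff  (last char: 'f')
  sorted[7] = ent$toffeeacknowledgm  (last char: 'm')
  sorted[8] = feeacknowledgment$tof  (last char: 'f')
  sorted[9] = ffeeacknowledgment$to  (last char: 'o')
  sorted[10] = gment$toffeeacknowled  (last char: 'd')
  sorted[11] = knowledgment$toffeeac  (last char: 'c')
  sorted[12] = ledgment$toffeeacknow  (last char: 'w')
  sorted[13] = ment$toffeeacknowledg  (last char: 'g')
  sorted[14] = nowledgment$toffeeack  (last char: 'k')
  sorted[15] = nt$toffeeacknowledgme  (last char: 'e')
  sorted[16] = offeeacknowledgment$t  (last char: 't')
  sorted[17] = owledgment$toffeeackn  (last char: 'n')
  sorted[18] = t$toffeeacknowledgmen  (last char: 'n')
  sorted[19] = toffeeacknowledgment$  (last char: '$')
  sorted[20] = wledgment$toffeeackno  (last char: 'o')
Last column: teaeelfmfodcwgketnn$o
Original string S is at sorted index 19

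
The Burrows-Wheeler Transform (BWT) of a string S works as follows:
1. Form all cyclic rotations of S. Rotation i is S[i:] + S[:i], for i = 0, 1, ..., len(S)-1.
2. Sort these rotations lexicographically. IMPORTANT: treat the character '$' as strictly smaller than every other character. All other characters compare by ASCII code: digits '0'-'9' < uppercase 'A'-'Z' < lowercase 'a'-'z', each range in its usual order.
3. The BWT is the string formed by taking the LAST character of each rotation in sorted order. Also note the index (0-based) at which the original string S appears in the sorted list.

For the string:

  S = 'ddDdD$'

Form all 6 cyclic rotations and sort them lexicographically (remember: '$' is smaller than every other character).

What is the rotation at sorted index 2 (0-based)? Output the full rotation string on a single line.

Answer: DdD$dd

Derivation:
All 6 rotations (rotation i = S[i:]+S[:i]):
  rot[0] = ddDdD$
  rot[1] = dDdD$d
  rot[2] = DdD$dd
  rot[3] = dD$ddD
  rot[4] = D$ddDd
  rot[5] = $ddDdD
Sorted (with $ < everything):
  sorted[0] = $ddDdD
  sorted[1] = D$ddDd
  sorted[2] = DdD$dd
  sorted[3] = dD$ddD
  sorted[4] = dDdD$d
  sorted[5] = ddDdD$
sorted[2] = DdD$dd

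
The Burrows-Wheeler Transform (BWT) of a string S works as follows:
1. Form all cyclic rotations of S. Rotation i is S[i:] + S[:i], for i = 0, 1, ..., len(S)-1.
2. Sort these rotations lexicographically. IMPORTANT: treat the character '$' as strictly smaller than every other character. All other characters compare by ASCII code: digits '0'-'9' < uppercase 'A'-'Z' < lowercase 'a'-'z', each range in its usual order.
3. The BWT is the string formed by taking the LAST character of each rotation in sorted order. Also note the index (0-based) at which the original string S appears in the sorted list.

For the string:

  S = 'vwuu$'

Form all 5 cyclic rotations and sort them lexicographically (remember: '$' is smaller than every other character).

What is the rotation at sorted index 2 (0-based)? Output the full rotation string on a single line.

Answer: uu$vw

Derivation:
All 5 rotations (rotation i = S[i:]+S[:i]):
  rot[0] = vwuu$
  rot[1] = wuu$v
  rot[2] = uu$vw
  rot[3] = u$vwu
  rot[4] = $vwuu
Sorted (with $ < everything):
  sorted[0] = $vwuu
  sorted[1] = u$vwu
  sorted[2] = uu$vw
  sorted[3] = vwuu$
  sorted[4] = wuu$v
sorted[2] = uu$vw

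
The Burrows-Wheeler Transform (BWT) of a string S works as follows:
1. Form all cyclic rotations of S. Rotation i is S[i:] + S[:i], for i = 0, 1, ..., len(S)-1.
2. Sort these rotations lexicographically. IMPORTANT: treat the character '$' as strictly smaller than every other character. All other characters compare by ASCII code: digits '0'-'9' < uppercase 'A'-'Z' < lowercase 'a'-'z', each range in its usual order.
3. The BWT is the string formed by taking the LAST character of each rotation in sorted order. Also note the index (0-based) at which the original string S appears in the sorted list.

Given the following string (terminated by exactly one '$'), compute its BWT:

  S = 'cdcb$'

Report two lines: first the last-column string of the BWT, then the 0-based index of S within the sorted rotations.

All 5 rotations (rotation i = S[i:]+S[:i]):
  rot[0] = cdcb$
  rot[1] = dcb$c
  rot[2] = cb$cd
  rot[3] = b$cdc
  rot[4] = $cdcb
Sorted (with $ < everything):
  sorted[0] = $cdcb  (last char: 'b')
  sorted[1] = b$cdc  (last char: 'c')
  sorted[2] = cb$cd  (last char: 'd')
  sorted[3] = cdcb$  (last char: '$')
  sorted[4] = dcb$c  (last char: 'c')
Last column: bcd$c
Original string S is at sorted index 3

Answer: bcd$c
3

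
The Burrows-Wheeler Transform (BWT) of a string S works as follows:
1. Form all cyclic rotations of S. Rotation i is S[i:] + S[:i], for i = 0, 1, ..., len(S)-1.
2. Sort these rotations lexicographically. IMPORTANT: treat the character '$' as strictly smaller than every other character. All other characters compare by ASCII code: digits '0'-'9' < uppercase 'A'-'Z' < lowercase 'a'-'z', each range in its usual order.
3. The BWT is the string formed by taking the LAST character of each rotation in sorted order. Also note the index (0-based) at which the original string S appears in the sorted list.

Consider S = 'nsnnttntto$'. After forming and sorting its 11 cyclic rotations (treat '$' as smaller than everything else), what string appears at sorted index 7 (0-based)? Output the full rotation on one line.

Answer: tntto$nsnnt

Derivation:
All 11 rotations (rotation i = S[i:]+S[:i]):
  rot[0] = nsnnttntto$
  rot[1] = snnttntto$n
  rot[2] = nnttntto$ns
  rot[3] = nttntto$nsn
  rot[4] = ttntto$nsnn
  rot[5] = tntto$nsnnt
  rot[6] = ntto$nsnntt
  rot[7] = tto$nsnnttn
  rot[8] = to$nsnnttnt
  rot[9] = o$nsnnttntt
  rot[10] = $nsnnttntto
Sorted (with $ < everything):
  sorted[0] = $nsnnttntto
  sorted[1] = nnttntto$ns
  sorted[2] = nsnnttntto$
  sorted[3] = nttntto$nsn
  sorted[4] = ntto$nsnntt
  sorted[5] = o$nsnnttntt
  sorted[6] = snnttntto$n
  sorted[7] = tntto$nsnnt
  sorted[8] = to$nsnnttnt
  sorted[9] = ttntto$nsnn
  sorted[10] = tto$nsnnttn
sorted[7] = tntto$nsnnt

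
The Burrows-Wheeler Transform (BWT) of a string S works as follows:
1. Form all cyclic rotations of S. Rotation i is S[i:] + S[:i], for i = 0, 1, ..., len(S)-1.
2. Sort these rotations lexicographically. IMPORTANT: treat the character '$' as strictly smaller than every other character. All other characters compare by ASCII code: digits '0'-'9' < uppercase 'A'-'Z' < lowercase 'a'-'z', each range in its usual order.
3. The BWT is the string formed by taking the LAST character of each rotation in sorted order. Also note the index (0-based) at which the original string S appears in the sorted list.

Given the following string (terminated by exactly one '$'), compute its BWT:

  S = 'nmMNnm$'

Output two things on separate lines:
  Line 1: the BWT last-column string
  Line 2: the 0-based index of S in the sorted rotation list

Answer: mmMnnN$
6

Derivation:
All 7 rotations (rotation i = S[i:]+S[:i]):
  rot[0] = nmMNnm$
  rot[1] = mMNnm$n
  rot[2] = MNnm$nm
  rot[3] = Nnm$nmM
  rot[4] = nm$nmMN
  rot[5] = m$nmMNn
  rot[6] = $nmMNnm
Sorted (with $ < everything):
  sorted[0] = $nmMNnm  (last char: 'm')
  sorted[1] = MNnm$nm  (last char: 'm')
  sorted[2] = Nnm$nmM  (last char: 'M')
  sorted[3] = m$nmMNn  (last char: 'n')
  sorted[4] = mMNnm$n  (last char: 'n')
  sorted[5] = nm$nmMN  (last char: 'N')
  sorted[6] = nmMNnm$  (last char: '$')
Last column: mmMnnN$
Original string S is at sorted index 6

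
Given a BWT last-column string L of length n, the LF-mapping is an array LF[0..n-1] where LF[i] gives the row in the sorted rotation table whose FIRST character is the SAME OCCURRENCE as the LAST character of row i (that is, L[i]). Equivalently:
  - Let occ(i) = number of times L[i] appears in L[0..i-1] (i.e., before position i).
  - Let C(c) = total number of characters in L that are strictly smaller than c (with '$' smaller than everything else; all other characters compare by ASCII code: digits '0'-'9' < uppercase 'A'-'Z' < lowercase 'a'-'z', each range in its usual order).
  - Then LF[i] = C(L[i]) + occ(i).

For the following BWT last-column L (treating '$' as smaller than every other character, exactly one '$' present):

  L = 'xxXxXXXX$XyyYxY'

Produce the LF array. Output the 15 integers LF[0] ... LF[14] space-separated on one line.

Char counts: '$':1, 'X':6, 'Y':2, 'x':4, 'y':2
C (first-col start): C('$')=0, C('X')=1, C('Y')=7, C('x')=9, C('y')=13
L[0]='x': occ=0, LF[0]=C('x')+0=9+0=9
L[1]='x': occ=1, LF[1]=C('x')+1=9+1=10
L[2]='X': occ=0, LF[2]=C('X')+0=1+0=1
L[3]='x': occ=2, LF[3]=C('x')+2=9+2=11
L[4]='X': occ=1, LF[4]=C('X')+1=1+1=2
L[5]='X': occ=2, LF[5]=C('X')+2=1+2=3
L[6]='X': occ=3, LF[6]=C('X')+3=1+3=4
L[7]='X': occ=4, LF[7]=C('X')+4=1+4=5
L[8]='$': occ=0, LF[8]=C('$')+0=0+0=0
L[9]='X': occ=5, LF[9]=C('X')+5=1+5=6
L[10]='y': occ=0, LF[10]=C('y')+0=13+0=13
L[11]='y': occ=1, LF[11]=C('y')+1=13+1=14
L[12]='Y': occ=0, LF[12]=C('Y')+0=7+0=7
L[13]='x': occ=3, LF[13]=C('x')+3=9+3=12
L[14]='Y': occ=1, LF[14]=C('Y')+1=7+1=8

Answer: 9 10 1 11 2 3 4 5 0 6 13 14 7 12 8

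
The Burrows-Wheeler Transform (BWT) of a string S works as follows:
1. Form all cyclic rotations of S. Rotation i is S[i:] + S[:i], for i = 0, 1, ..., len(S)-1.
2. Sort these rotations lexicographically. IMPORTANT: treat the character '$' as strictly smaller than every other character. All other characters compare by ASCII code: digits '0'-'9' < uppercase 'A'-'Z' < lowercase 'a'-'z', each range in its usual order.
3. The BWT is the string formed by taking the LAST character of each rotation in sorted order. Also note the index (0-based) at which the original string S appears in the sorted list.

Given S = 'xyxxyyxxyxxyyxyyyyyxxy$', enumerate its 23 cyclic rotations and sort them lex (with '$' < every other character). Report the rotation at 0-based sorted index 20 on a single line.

Answer: yyyxxy$xyxxyyxxyxxyyxyy

Derivation:
All 23 rotations (rotation i = S[i:]+S[:i]):
  rot[0] = xyxxyyxxyxxyyxyyyyyxxy$
  rot[1] = yxxyyxxyxxyyxyyyyyxxy$x
  rot[2] = xxyyxxyxxyyxyyyyyxxy$xy
  rot[3] = xyyxxyxxyyxyyyyyxxy$xyx
  rot[4] = yyxxyxxyyxyyyyyxxy$xyxx
  rot[5] = yxxyxxyyxyyyyyxxy$xyxxy
  rot[6] = xxyxxyyxyyyyyxxy$xyxxyy
  rot[7] = xyxxyyxyyyyyxxy$xyxxyyx
  rot[8] = yxxyyxyyyyyxxy$xyxxyyxx
  rot[9] = xxyyxyyyyyxxy$xyxxyyxxy
  rot[10] = xyyxyyyyyxxy$xyxxyyxxyx
  rot[11] = yyxyyyyyxxy$xyxxyyxxyxx
  rot[12] = yxyyyyyxxy$xyxxyyxxyxxy
  rot[13] = xyyyyyxxy$xyxxyyxxyxxyy
  rot[14] = yyyyyxxy$xyxxyyxxyxxyyx
  rot[15] = yyyyxxy$xyxxyyxxyxxyyxy
  rot[16] = yyyxxy$xyxxyyxxyxxyyxyy
  rot[17] = yyxxy$xyxxyyxxyxxyyxyyy
  rot[18] = yxxy$xyxxyyxxyxxyyxyyyy
  rot[19] = xxy$xyxxyyxxyxxyyxyyyyy
  rot[20] = xy$xyxxyyxxyxxyyxyyyyyx
  rot[21] = y$xyxxyyxxyxxyyxyyyyyxx
  rot[22] = $xyxxyyxxyxxyyxyyyyyxxy
Sorted (with $ < everything):
  sorted[0] = $xyxxyyxxyxxyyxyyyyyxxy
  sorted[1] = xxy$xyxxyyxxyxxyyxyyyyy
  sorted[2] = xxyxxyyxyyyyyxxy$xyxxyy
  sorted[3] = xxyyxxyxxyyxyyyyyxxy$xy
  sorted[4] = xxyyxyyyyyxxy$xyxxyyxxy
  sorted[5] = xy$xyxxyyxxyxxyyxyyyyyx
  sorted[6] = xyxxyyxxyxxyyxyyyyyxxy$
  sorted[7] = xyxxyyxyyyyyxxy$xyxxyyx
  sorted[8] = xyyxxyxxyyxyyyyyxxy$xyx
  sorted[9] = xyyxyyyyyxxy$xyxxyyxxyx
  sorted[10] = xyyyyyxxy$xyxxyyxxyxxyy
  sorted[11] = y$xyxxyyxxyxxyyxyyyyyxx
  sorted[12] = yxxy$xyxxyyxxyxxyyxyyyy
  sorted[13] = yxxyxxyyxyyyyyxxy$xyxxy
  sorted[14] = yxxyyxxyxxyyxyyyyyxxy$x
  sorted[15] = yxxyyxyyyyyxxy$xyxxyyxx
  sorted[16] = yxyyyyyxxy$xyxxyyxxyxxy
  sorted[17] = yyxxy$xyxxyyxxyxxyyxyyy
  sorted[18] = yyxxyxxyyxyyyyyxxy$xyxx
  sorted[19] = yyxyyyyyxxy$xyxxyyxxyxx
  sorted[20] = yyyxxy$xyxxyyxxyxxyyxyy
  sorted[21] = yyyyxxy$xyxxyyxxyxxyyxy
  sorted[22] = yyyyyxxy$xyxxyyxxyxxyyx
sorted[20] = yyyxxy$xyxxyyxxyxxyyxyy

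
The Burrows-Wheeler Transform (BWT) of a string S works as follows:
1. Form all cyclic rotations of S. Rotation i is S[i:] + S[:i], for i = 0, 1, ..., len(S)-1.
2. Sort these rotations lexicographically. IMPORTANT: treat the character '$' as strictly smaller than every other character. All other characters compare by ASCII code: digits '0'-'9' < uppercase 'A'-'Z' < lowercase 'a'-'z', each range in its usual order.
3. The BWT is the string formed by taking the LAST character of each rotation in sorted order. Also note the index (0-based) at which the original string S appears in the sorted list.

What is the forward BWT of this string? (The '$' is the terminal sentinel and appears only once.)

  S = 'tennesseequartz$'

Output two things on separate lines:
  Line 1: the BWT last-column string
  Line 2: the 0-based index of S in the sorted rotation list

All 16 rotations (rotation i = S[i:]+S[:i]):
  rot[0] = tennesseequartz$
  rot[1] = ennesseequartz$t
  rot[2] = nnesseequartz$te
  rot[3] = nesseequartz$ten
  rot[4] = esseequartz$tenn
  rot[5] = sseequartz$tenne
  rot[6] = seequartz$tennes
  rot[7] = eequartz$tenness
  rot[8] = equartz$tennesse
  rot[9] = quartz$tennessee
  rot[10] = uartz$tennesseeq
  rot[11] = artz$tennesseequ
  rot[12] = rtz$tennesseequa
  rot[13] = tz$tennesseequar
  rot[14] = z$tennesseequart
  rot[15] = $tennesseequartz
Sorted (with $ < everything):
  sorted[0] = $tennesseequartz  (last char: 'z')
  sorted[1] = artz$tennesseequ  (last char: 'u')
  sorted[2] = eequartz$tenness  (last char: 's')
  sorted[3] = ennesseequartz$t  (last char: 't')
  sorted[4] = equartz$tennesse  (last char: 'e')
  sorted[5] = esseequartz$tenn  (last char: 'n')
  sorted[6] = nesseequartz$ten  (last char: 'n')
  sorted[7] = nnesseequartz$te  (last char: 'e')
  sorted[8] = quartz$tennessee  (last char: 'e')
  sorted[9] = rtz$tennesseequa  (last char: 'a')
  sorted[10] = seequartz$tennes  (last char: 's')
  sorted[11] = sseequartz$tenne  (last char: 'e')
  sorted[12] = tennesseequartz$  (last char: '$')
  sorted[13] = tz$tennesseequar  (last char: 'r')
  sorted[14] = uartz$tennesseeq  (last char: 'q')
  sorted[15] = z$tennesseequart  (last char: 't')
Last column: zustenneease$rqt
Original string S is at sorted index 12

Answer: zustenneease$rqt
12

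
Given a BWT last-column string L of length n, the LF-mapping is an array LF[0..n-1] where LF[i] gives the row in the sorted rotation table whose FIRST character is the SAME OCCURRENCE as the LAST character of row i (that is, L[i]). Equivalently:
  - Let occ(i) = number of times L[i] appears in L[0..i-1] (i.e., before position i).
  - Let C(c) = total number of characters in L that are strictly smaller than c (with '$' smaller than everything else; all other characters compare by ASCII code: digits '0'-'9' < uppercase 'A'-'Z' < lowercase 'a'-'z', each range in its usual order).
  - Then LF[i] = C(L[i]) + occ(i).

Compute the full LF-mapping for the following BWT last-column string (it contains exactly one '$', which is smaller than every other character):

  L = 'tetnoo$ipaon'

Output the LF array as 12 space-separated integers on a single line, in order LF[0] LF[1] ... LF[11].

Answer: 10 2 11 4 6 7 0 3 9 1 8 5

Derivation:
Char counts: '$':1, 'a':1, 'e':1, 'i':1, 'n':2, 'o':3, 'p':1, 't':2
C (first-col start): C('$')=0, C('a')=1, C('e')=2, C('i')=3, C('n')=4, C('o')=6, C('p')=9, C('t')=10
L[0]='t': occ=0, LF[0]=C('t')+0=10+0=10
L[1]='e': occ=0, LF[1]=C('e')+0=2+0=2
L[2]='t': occ=1, LF[2]=C('t')+1=10+1=11
L[3]='n': occ=0, LF[3]=C('n')+0=4+0=4
L[4]='o': occ=0, LF[4]=C('o')+0=6+0=6
L[5]='o': occ=1, LF[5]=C('o')+1=6+1=7
L[6]='$': occ=0, LF[6]=C('$')+0=0+0=0
L[7]='i': occ=0, LF[7]=C('i')+0=3+0=3
L[8]='p': occ=0, LF[8]=C('p')+0=9+0=9
L[9]='a': occ=0, LF[9]=C('a')+0=1+0=1
L[10]='o': occ=2, LF[10]=C('o')+2=6+2=8
L[11]='n': occ=1, LF[11]=C('n')+1=4+1=5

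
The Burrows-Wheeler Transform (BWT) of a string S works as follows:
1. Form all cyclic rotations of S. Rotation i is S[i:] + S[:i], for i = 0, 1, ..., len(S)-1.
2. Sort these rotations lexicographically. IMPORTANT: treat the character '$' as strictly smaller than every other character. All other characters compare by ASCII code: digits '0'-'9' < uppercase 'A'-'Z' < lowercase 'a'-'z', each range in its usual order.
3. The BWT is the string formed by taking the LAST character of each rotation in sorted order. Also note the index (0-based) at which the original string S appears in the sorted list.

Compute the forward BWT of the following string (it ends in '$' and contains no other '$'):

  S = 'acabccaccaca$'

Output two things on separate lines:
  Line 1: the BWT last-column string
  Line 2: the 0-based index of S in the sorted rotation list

All 13 rotations (rotation i = S[i:]+S[:i]):
  rot[0] = acabccaccaca$
  rot[1] = cabccaccaca$a
  rot[2] = abccaccaca$ac
  rot[3] = bccaccaca$aca
  rot[4] = ccaccaca$acab
  rot[5] = caccaca$acabc
  rot[6] = accaca$acabcc
  rot[7] = ccaca$acabcca
  rot[8] = caca$acabccac
  rot[9] = aca$acabccacc
  rot[10] = ca$acabccacca
  rot[11] = a$acabccaccac
  rot[12] = $acabccaccaca
Sorted (with $ < everything):
  sorted[0] = $acabccaccaca  (last char: 'a')
  sorted[1] = a$acabccaccac  (last char: 'c')
  sorted[2] = abccaccaca$ac  (last char: 'c')
  sorted[3] = aca$acabccacc  (last char: 'c')
  sorted[4] = acabccaccaca$  (last char: '$')
  sorted[5] = accaca$acabcc  (last char: 'c')
  sorted[6] = bccaccaca$aca  (last char: 'a')
  sorted[7] = ca$acabccacca  (last char: 'a')
  sorted[8] = cabccaccaca$a  (last char: 'a')
  sorted[9] = caca$acabccac  (last char: 'c')
  sorted[10] = caccaca$acabc  (last char: 'c')
  sorted[11] = ccaca$acabcca  (last char: 'a')
  sorted[12] = ccaccaca$acab  (last char: 'b')
Last column: accc$caaaccab
Original string S is at sorted index 4

Answer: accc$caaaccab
4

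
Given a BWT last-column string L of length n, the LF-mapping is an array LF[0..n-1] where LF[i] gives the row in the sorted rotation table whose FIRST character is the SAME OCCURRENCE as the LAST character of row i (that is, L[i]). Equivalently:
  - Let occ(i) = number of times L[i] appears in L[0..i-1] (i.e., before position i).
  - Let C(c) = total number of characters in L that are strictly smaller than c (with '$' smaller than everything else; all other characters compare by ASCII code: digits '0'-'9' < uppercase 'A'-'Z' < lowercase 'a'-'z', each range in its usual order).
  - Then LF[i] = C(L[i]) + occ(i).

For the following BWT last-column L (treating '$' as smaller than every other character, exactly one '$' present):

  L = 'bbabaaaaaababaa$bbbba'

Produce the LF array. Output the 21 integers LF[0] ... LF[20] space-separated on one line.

Answer: 12 13 1 14 2 3 4 5 6 7 15 8 16 9 10 0 17 18 19 20 11

Derivation:
Char counts: '$':1, 'a':11, 'b':9
C (first-col start): C('$')=0, C('a')=1, C('b')=12
L[0]='b': occ=0, LF[0]=C('b')+0=12+0=12
L[1]='b': occ=1, LF[1]=C('b')+1=12+1=13
L[2]='a': occ=0, LF[2]=C('a')+0=1+0=1
L[3]='b': occ=2, LF[3]=C('b')+2=12+2=14
L[4]='a': occ=1, LF[4]=C('a')+1=1+1=2
L[5]='a': occ=2, LF[5]=C('a')+2=1+2=3
L[6]='a': occ=3, LF[6]=C('a')+3=1+3=4
L[7]='a': occ=4, LF[7]=C('a')+4=1+4=5
L[8]='a': occ=5, LF[8]=C('a')+5=1+5=6
L[9]='a': occ=6, LF[9]=C('a')+6=1+6=7
L[10]='b': occ=3, LF[10]=C('b')+3=12+3=15
L[11]='a': occ=7, LF[11]=C('a')+7=1+7=8
L[12]='b': occ=4, LF[12]=C('b')+4=12+4=16
L[13]='a': occ=8, LF[13]=C('a')+8=1+8=9
L[14]='a': occ=9, LF[14]=C('a')+9=1+9=10
L[15]='$': occ=0, LF[15]=C('$')+0=0+0=0
L[16]='b': occ=5, LF[16]=C('b')+5=12+5=17
L[17]='b': occ=6, LF[17]=C('b')+6=12+6=18
L[18]='b': occ=7, LF[18]=C('b')+7=12+7=19
L[19]='b': occ=8, LF[19]=C('b')+8=12+8=20
L[20]='a': occ=10, LF[20]=C('a')+10=1+10=11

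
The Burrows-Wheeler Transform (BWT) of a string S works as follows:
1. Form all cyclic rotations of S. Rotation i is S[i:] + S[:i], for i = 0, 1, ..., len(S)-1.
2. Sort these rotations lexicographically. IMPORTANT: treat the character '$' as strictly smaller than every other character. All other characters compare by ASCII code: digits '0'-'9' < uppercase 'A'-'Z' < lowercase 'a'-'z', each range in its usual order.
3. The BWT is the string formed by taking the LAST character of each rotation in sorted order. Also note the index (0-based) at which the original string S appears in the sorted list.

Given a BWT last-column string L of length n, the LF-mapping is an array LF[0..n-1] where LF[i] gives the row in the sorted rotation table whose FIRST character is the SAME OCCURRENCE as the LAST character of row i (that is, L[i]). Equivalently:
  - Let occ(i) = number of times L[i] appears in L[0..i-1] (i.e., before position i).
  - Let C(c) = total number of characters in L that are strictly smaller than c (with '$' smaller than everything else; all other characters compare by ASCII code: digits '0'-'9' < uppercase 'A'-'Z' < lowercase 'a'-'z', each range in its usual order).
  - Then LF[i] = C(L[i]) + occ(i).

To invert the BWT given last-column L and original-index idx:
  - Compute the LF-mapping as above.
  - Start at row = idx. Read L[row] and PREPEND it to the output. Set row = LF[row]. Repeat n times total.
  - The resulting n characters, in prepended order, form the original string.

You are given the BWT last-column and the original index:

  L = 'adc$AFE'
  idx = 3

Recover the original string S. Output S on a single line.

LF mapping: 4 6 5 0 1 3 2
Walk LF starting at row 3, prepending L[row]:
  step 1: row=3, L[3]='$', prepend. Next row=LF[3]=0
  step 2: row=0, L[0]='a', prepend. Next row=LF[0]=4
  step 3: row=4, L[4]='A', prepend. Next row=LF[4]=1
  step 4: row=1, L[1]='d', prepend. Next row=LF[1]=6
  step 5: row=6, L[6]='E', prepend. Next row=LF[6]=2
  step 6: row=2, L[2]='c', prepend. Next row=LF[2]=5
  step 7: row=5, L[5]='F', prepend. Next row=LF[5]=3
Reversed output: FcEdAa$

Answer: FcEdAa$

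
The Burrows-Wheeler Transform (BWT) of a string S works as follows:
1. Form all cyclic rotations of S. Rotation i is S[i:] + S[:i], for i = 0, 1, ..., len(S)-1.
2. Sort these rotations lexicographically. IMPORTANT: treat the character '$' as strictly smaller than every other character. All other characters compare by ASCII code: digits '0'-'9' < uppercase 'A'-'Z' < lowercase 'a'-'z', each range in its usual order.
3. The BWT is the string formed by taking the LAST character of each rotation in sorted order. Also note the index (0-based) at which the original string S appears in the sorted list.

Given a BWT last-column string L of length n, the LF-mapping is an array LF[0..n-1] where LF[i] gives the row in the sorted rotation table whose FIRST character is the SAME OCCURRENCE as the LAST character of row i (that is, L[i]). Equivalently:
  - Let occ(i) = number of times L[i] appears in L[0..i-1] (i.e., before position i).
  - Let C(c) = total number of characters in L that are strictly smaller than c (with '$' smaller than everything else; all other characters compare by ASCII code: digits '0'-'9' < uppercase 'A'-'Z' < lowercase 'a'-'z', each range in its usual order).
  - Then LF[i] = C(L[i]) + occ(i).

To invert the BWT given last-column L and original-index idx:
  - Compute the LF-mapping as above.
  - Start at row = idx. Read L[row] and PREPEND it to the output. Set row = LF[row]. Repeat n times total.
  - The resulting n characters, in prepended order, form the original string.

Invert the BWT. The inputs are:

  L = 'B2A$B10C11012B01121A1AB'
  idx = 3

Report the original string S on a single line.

LF mapping: 18 12 15 0 19 4 1 22 5 6 2 7 13 20 3 8 9 14 10 16 11 17 21
Walk LF starting at row 3, prepending L[row]:
  step 1: row=3, L[3]='$', prepend. Next row=LF[3]=0
  step 2: row=0, L[0]='B', prepend. Next row=LF[0]=18
  step 3: row=18, L[18]='1', prepend. Next row=LF[18]=10
  step 4: row=10, L[10]='0', prepend. Next row=LF[10]=2
  step 5: row=2, L[2]='A', prepend. Next row=LF[2]=15
  step 6: row=15, L[15]='1', prepend. Next row=LF[15]=8
  step 7: row=8, L[8]='1', prepend. Next row=LF[8]=5
  step 8: row=5, L[5]='1', prepend. Next row=LF[5]=4
  step 9: row=4, L[4]='B', prepend. Next row=LF[4]=19
  step 10: row=19, L[19]='A', prepend. Next row=LF[19]=16
  step 11: row=16, L[16]='1', prepend. Next row=LF[16]=9
  step 12: row=9, L[9]='1', prepend. Next row=LF[9]=6
  step 13: row=6, L[6]='0', prepend. Next row=LF[6]=1
  step 14: row=1, L[1]='2', prepend. Next row=LF[1]=12
  step 15: row=12, L[12]='2', prepend. Next row=LF[12]=13
  step 16: row=13, L[13]='B', prepend. Next row=LF[13]=20
  step 17: row=20, L[20]='1', prepend. Next row=LF[20]=11
  step 18: row=11, L[11]='1', prepend. Next row=LF[11]=7
  step 19: row=7, L[7]='C', prepend. Next row=LF[7]=22
  step 20: row=22, L[22]='B', prepend. Next row=LF[22]=21
  step 21: row=21, L[21]='A', prepend. Next row=LF[21]=17
  step 22: row=17, L[17]='2', prepend. Next row=LF[17]=14
  step 23: row=14, L[14]='0', prepend. Next row=LF[14]=3
Reversed output: 02ABC11B22011AB111A01B$

Answer: 02ABC11B22011AB111A01B$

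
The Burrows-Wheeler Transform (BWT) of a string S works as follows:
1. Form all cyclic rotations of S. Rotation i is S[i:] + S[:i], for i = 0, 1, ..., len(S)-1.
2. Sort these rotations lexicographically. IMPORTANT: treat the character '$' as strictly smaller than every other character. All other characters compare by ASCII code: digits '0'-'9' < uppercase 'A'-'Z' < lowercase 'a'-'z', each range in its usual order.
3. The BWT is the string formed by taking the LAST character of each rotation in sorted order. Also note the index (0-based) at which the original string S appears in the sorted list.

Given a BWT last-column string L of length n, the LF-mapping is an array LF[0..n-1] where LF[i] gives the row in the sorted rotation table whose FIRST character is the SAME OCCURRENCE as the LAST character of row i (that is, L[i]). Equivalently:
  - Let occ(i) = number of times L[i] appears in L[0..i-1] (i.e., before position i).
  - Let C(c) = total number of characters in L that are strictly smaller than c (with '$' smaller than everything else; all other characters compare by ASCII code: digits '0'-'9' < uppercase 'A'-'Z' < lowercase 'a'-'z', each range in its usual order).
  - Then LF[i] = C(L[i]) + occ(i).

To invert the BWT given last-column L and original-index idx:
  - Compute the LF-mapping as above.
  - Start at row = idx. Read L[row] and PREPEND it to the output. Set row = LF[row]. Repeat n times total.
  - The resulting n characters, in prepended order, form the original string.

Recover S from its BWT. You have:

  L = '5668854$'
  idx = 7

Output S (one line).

LF mapping: 2 4 5 6 7 3 1 0
Walk LF starting at row 7, prepending L[row]:
  step 1: row=7, L[7]='$', prepend. Next row=LF[7]=0
  step 2: row=0, L[0]='5', prepend. Next row=LF[0]=2
  step 3: row=2, L[2]='6', prepend. Next row=LF[2]=5
  step 4: row=5, L[5]='5', prepend. Next row=LF[5]=3
  step 5: row=3, L[3]='8', prepend. Next row=LF[3]=6
  step 6: row=6, L[6]='4', prepend. Next row=LF[6]=1
  step 7: row=1, L[1]='6', prepend. Next row=LF[1]=4
  step 8: row=4, L[4]='8', prepend. Next row=LF[4]=7
Reversed output: 8648565$

Answer: 8648565$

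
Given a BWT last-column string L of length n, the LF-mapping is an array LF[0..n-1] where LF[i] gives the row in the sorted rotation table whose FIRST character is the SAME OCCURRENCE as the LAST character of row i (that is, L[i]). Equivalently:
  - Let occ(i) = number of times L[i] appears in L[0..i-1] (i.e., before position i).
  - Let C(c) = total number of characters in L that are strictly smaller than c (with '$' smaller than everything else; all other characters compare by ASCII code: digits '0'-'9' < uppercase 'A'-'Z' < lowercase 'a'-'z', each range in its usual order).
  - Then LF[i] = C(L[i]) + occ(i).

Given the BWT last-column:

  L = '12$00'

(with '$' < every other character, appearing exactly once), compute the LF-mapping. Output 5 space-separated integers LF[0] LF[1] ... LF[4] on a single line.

Char counts: '$':1, '0':2, '1':1, '2':1
C (first-col start): C('$')=0, C('0')=1, C('1')=3, C('2')=4
L[0]='1': occ=0, LF[0]=C('1')+0=3+0=3
L[1]='2': occ=0, LF[1]=C('2')+0=4+0=4
L[2]='$': occ=0, LF[2]=C('$')+0=0+0=0
L[3]='0': occ=0, LF[3]=C('0')+0=1+0=1
L[4]='0': occ=1, LF[4]=C('0')+1=1+1=2

Answer: 3 4 0 1 2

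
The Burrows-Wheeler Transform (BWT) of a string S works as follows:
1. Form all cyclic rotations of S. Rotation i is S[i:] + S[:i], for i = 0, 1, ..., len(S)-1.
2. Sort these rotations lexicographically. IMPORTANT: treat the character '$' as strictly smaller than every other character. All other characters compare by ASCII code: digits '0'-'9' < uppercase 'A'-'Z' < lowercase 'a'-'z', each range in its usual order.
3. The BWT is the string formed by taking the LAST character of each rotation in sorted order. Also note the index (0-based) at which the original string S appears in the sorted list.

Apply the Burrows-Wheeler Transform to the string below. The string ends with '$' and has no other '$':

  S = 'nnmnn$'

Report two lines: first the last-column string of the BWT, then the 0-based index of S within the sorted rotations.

All 6 rotations (rotation i = S[i:]+S[:i]):
  rot[0] = nnmnn$
  rot[1] = nmnn$n
  rot[2] = mnn$nn
  rot[3] = nn$nnm
  rot[4] = n$nnmn
  rot[5] = $nnmnn
Sorted (with $ < everything):
  sorted[0] = $nnmnn  (last char: 'n')
  sorted[1] = mnn$nn  (last char: 'n')
  sorted[2] = n$nnmn  (last char: 'n')
  sorted[3] = nmnn$n  (last char: 'n')
  sorted[4] = nn$nnm  (last char: 'm')
  sorted[5] = nnmnn$  (last char: '$')
Last column: nnnnm$
Original string S is at sorted index 5

Answer: nnnnm$
5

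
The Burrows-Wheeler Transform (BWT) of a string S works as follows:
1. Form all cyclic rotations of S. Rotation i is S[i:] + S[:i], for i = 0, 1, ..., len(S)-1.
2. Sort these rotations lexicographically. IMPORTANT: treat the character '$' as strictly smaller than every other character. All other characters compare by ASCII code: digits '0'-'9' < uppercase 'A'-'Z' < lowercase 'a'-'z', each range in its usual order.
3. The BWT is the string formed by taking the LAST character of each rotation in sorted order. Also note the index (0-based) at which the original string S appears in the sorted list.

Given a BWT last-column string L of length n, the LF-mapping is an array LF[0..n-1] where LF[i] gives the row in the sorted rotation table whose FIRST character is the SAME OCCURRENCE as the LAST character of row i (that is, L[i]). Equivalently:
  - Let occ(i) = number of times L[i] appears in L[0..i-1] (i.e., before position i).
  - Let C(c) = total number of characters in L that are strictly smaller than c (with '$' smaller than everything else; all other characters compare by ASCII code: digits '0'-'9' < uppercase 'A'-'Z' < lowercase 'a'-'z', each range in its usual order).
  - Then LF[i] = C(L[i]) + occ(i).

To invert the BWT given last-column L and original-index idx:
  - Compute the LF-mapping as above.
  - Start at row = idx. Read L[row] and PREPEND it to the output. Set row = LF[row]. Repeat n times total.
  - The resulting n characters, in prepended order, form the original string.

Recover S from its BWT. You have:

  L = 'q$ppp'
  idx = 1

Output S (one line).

Answer: pppq$

Derivation:
LF mapping: 4 0 1 2 3
Walk LF starting at row 1, prepending L[row]:
  step 1: row=1, L[1]='$', prepend. Next row=LF[1]=0
  step 2: row=0, L[0]='q', prepend. Next row=LF[0]=4
  step 3: row=4, L[4]='p', prepend. Next row=LF[4]=3
  step 4: row=3, L[3]='p', prepend. Next row=LF[3]=2
  step 5: row=2, L[2]='p', prepend. Next row=LF[2]=1
Reversed output: pppq$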